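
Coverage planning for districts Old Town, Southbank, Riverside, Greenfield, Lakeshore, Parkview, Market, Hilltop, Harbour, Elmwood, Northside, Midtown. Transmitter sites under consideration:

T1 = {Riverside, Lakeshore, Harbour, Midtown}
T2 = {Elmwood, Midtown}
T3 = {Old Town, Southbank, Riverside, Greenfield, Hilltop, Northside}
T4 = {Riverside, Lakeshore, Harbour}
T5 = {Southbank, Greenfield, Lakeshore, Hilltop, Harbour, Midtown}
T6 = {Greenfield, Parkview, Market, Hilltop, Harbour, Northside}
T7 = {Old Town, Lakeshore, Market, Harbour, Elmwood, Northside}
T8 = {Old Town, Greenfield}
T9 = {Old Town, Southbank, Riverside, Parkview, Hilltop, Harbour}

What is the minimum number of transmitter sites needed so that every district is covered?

T5, T7, T9 together cover {Old Town, Southbank, Riverside, Greenfield, Lakeshore, Parkview, Market, Hilltop, Harbour, Elmwood, Northside, Midtown} — every district.
No 2 of the 9 transmitter sites cover everything (all 36 pairs fall short), so 3 is minimum.
Greedy (largest uncovered first) would take T3, T7, T1, T6 — 4 transmitter sites — but 3 suffice.

3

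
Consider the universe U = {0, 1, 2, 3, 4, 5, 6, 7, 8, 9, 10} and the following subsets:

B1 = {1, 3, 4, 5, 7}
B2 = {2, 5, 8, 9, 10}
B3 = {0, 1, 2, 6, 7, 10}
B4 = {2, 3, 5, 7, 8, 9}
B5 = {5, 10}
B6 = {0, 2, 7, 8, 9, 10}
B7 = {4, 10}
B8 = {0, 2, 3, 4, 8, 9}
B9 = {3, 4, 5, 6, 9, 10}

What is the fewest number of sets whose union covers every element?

3

B1, B2, B3 together cover {0, 1, 2, 3, 4, 5, 6, 7, 8, 9, 10} — every element.
No 2 of the 9 sets cover everything (all 36 pairs fall short), so 3 is minimum.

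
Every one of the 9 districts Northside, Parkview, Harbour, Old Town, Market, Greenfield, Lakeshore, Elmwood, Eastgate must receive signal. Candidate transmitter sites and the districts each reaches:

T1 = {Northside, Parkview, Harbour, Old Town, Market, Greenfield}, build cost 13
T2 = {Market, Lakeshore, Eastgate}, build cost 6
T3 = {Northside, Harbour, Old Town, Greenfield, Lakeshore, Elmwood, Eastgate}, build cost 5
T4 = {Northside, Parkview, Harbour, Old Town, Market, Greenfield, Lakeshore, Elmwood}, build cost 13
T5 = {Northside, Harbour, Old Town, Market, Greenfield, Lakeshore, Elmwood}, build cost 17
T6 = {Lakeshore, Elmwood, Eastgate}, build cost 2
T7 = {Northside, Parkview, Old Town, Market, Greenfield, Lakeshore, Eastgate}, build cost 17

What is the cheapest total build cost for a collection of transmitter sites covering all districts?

15

T1, T6 cover every district at build cost 13 + 2 = 15.
Any cover uses at least 2 transmitter sites; among all covering selections none totals below 15.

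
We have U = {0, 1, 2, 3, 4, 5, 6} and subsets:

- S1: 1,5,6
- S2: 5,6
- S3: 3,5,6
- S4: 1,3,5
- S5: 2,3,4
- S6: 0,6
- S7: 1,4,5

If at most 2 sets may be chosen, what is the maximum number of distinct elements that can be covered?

6

Choosing S1, S5 covers {1, 2, 3, 4, 5, 6} — 6 elements.
No choice of 2 sets does better; here 0 is left uncovered.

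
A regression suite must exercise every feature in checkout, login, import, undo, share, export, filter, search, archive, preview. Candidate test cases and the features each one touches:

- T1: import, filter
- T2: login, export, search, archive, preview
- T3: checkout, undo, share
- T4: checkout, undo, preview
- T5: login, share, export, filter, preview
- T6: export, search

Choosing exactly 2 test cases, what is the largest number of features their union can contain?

Choosing T2, T3 covers {checkout, login, undo, share, export, search, archive, preview} — 8 features.
No choice of 2 test cases does better; here import, filter are left uncovered.

8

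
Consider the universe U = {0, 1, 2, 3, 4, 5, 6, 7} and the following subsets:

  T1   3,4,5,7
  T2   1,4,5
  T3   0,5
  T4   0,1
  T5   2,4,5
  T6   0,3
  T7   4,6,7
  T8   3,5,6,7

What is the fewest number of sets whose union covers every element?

3

T4, T5, T8 together cover {0, 1, 2, 3, 4, 5, 6, 7} — every element.
No 2 of the 8 sets cover everything (all 28 pairs fall short), so 3 is minimum.
Greedy (largest uncovered first) would take T1, T4, T5, T7 — 4 sets — but 3 suffice.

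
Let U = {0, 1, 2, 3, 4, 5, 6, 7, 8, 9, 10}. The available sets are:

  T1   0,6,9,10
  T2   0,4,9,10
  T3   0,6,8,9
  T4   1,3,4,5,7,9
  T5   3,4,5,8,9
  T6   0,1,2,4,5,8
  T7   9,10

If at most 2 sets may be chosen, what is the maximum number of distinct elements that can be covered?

Choosing T1, T4 covers {0, 1, 3, 4, 5, 6, 7, 9, 10} — 9 elements.
No choice of 2 sets does better; here 2, 8 are left uncovered.

9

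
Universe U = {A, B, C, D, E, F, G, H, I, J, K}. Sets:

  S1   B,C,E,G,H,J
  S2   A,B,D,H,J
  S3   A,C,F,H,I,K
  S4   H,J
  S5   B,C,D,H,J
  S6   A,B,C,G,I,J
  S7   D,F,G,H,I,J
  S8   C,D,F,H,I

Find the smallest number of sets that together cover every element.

3

S1, S2, S3 together cover {A, B, C, D, E, F, G, H, I, J, K} — every element.
No 2 of the 8 sets cover everything (all 28 pairs fall short), so 3 is minimum.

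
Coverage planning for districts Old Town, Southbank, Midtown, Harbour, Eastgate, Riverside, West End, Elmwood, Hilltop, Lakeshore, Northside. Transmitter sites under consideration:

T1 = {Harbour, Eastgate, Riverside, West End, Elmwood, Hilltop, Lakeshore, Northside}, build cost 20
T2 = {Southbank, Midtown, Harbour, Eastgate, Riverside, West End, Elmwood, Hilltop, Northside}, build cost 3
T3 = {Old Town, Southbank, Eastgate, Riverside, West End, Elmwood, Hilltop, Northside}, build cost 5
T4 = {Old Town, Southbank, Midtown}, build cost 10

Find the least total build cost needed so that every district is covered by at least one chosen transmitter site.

T1, T2, T3 cover every district at build cost 20 + 3 + 5 = 28.
Any cover uses at least 2 transmitter sites; among all covering selections none totals below 28.

28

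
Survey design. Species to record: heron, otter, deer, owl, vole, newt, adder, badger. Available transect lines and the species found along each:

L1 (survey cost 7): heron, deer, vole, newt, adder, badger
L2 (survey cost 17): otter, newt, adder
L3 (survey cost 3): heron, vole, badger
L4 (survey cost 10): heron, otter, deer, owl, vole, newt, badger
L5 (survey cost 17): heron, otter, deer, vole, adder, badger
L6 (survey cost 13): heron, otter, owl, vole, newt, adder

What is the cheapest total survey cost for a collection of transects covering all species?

17

L1, L4 cover every species at survey cost 7 + 10 = 17.
Any cover uses at least 2 transects; among all covering selections none totals below 17.
Greedy by coverage-per-survey cost would pick L3, L1, L4 for 20 — worse than the optimum 17.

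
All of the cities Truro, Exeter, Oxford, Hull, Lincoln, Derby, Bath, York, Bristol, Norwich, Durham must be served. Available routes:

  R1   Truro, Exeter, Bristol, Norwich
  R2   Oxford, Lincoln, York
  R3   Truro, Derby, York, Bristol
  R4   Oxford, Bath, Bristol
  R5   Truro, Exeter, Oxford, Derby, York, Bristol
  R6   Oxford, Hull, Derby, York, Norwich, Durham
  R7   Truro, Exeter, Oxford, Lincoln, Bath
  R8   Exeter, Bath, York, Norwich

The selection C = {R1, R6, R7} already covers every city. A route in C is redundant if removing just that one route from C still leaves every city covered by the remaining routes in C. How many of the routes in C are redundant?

Drop R1: Bristol uncovered — not redundant.
Drop R6: Hull, Derby, York, Durham uncovered — not redundant.
Drop R7: Lincoln, Bath uncovered — not redundant.
None of the routes in C is redundant.

0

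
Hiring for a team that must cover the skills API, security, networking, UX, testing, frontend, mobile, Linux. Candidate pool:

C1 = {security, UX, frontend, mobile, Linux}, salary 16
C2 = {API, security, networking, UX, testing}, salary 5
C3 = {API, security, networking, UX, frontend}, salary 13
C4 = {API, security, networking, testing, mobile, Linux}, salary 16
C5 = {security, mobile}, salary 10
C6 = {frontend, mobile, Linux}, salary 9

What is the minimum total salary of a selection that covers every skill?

C2, C6 cover every skill at salary 5 + 9 = 14.
Any cover uses at least 2 candidates; among all covering selections none totals below 14.

14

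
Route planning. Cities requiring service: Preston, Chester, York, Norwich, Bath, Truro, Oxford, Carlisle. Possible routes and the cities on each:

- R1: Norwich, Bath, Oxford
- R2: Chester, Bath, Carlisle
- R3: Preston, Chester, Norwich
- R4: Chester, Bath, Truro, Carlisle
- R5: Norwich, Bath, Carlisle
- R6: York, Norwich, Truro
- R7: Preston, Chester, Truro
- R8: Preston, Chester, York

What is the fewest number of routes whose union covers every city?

3

R1, R4, R8 together cover {Preston, Chester, York, Norwich, Bath, Truro, Oxford, Carlisle} — every city.
No 2 of the 8 routes cover everything (all 28 pairs fall short), so 3 is minimum.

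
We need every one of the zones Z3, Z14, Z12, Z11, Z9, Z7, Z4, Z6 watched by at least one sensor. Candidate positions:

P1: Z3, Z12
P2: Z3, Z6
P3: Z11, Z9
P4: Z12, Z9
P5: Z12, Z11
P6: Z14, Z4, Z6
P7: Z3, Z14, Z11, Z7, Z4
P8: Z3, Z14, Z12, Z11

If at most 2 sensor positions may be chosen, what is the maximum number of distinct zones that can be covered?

7

Choosing P4, P7 covers {Z3, Z14, Z12, Z11, Z9, Z7, Z4} — 7 zones.
No choice of 2 sensor positions does better; here Z6 is left uncovered.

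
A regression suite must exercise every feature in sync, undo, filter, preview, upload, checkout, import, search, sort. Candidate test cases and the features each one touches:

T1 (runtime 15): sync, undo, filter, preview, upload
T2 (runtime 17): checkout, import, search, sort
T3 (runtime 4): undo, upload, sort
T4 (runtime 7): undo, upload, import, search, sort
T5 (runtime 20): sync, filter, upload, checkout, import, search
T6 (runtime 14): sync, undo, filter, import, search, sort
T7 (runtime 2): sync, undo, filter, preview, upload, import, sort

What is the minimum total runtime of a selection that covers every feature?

19

T2, T7 cover every feature at runtime 17 + 2 = 19.
Any cover uses at least 2 test cases; among all covering selections none totals below 19.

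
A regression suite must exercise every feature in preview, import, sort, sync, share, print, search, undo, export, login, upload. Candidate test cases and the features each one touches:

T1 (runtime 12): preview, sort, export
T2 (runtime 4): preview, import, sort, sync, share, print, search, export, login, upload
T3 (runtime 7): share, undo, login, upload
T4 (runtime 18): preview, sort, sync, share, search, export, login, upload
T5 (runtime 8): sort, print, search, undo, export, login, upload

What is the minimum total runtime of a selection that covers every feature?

T2, T3 cover every feature at runtime 4 + 7 = 11.
Any cover uses at least 2 test cases; among all covering selections none totals below 11.

11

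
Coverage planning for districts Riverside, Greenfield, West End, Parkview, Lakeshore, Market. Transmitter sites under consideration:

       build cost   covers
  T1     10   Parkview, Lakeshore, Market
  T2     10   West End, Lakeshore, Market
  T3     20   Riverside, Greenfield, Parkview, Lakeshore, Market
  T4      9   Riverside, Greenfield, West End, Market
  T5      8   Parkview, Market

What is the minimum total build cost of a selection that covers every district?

19

T1, T4 cover every district at build cost 10 + 9 = 19.
Any cover uses at least 2 transmitter sites; among all covering selections none totals below 19.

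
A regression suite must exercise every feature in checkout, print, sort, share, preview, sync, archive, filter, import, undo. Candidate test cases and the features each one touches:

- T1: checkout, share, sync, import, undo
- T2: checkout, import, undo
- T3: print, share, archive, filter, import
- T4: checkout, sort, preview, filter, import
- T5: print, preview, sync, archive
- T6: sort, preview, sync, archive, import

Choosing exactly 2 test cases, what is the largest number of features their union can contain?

8

Choosing T1, T3 covers {checkout, print, share, sync, archive, filter, import, undo} — 8 features.
No choice of 2 test cases does better; here sort, preview are left uncovered.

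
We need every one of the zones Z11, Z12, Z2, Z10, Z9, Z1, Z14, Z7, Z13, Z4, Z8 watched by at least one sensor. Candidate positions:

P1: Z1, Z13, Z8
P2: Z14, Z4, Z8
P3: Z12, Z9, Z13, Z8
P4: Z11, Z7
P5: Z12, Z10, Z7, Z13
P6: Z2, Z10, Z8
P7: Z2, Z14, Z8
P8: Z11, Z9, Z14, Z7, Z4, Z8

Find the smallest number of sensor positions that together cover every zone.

P1, P3, P6, P8 together cover {Z11, Z12, Z2, Z10, Z9, Z1, Z14, Z7, Z13, Z4, Z8} — every zone.
No 3 of the 8 sensor positions cover everything (all 56 triples fall short), so 4 is minimum.

4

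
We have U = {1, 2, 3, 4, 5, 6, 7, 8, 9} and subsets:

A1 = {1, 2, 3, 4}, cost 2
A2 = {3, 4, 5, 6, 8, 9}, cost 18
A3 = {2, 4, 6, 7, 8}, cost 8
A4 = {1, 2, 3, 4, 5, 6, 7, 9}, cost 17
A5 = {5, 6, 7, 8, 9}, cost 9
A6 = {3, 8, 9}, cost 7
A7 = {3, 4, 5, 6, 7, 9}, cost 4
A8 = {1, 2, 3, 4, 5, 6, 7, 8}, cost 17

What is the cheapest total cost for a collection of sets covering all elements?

11

A1, A5 cover every element at cost 2 + 9 = 11.
Any cover uses at least 2 sets; among all covering selections none totals below 11.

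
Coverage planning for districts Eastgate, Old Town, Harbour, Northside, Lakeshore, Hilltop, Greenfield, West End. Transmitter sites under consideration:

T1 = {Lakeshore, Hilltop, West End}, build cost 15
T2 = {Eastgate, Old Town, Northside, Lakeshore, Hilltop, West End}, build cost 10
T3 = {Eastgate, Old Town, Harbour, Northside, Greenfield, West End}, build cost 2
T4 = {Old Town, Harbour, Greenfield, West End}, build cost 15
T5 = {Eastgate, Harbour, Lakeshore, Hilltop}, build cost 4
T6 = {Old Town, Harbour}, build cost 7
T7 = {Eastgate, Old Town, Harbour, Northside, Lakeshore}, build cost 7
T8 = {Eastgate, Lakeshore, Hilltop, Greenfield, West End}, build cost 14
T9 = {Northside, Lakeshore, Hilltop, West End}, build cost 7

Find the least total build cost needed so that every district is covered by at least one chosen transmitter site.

T3, T5 cover every district at build cost 2 + 4 = 6.
Any cover uses at least 2 transmitter sites; among all covering selections none totals below 6.

6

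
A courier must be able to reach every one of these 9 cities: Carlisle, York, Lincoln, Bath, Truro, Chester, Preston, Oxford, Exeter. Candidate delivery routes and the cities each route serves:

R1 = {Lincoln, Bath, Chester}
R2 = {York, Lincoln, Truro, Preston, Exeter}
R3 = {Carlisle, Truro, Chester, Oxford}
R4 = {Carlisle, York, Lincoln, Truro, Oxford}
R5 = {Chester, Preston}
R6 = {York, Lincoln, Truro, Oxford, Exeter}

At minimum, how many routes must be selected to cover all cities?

3

R1, R2, R3 together cover {Carlisle, York, Lincoln, Bath, Truro, Chester, Preston, Oxford, Exeter} — every city.
No 2 of the 6 routes cover everything (all 15 pairs fall short), so 3 is minimum.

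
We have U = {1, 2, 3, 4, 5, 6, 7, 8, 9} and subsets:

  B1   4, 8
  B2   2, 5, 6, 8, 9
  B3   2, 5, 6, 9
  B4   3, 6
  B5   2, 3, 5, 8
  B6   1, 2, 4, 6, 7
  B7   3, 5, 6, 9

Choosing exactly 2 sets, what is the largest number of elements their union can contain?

Choosing B2, B6 covers {1, 2, 4, 5, 6, 7, 8, 9} — 8 elements.
No choice of 2 sets does better; here 3 is left uncovered.

8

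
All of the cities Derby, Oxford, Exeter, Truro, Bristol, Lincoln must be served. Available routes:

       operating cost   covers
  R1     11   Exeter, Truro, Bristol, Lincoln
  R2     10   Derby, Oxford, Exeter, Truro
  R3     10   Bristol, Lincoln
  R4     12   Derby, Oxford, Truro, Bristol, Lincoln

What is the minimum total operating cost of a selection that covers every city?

20

R2, R3 cover every city at operating cost 10 + 10 = 20.
Any cover uses at least 2 routes; among all covering selections none totals below 20.
Greedy by coverage-per-operating cost would pick R4, R2 for 22 — worse than the optimum 20.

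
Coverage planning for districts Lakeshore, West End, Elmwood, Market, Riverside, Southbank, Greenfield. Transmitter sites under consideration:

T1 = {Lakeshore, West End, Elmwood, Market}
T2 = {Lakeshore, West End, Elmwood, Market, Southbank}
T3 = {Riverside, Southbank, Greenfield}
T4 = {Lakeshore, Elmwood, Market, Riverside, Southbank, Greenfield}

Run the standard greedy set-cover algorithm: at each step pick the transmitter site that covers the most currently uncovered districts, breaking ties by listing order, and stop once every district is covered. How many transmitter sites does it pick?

Pick 1: T4 covers 6 new districts (Lakeshore, Elmwood, Market, Riverside, Southbank, Greenfield).
Pick 2: T1 covers 1 new districts (West End).
Greedy uses 2 transmitter sites.

2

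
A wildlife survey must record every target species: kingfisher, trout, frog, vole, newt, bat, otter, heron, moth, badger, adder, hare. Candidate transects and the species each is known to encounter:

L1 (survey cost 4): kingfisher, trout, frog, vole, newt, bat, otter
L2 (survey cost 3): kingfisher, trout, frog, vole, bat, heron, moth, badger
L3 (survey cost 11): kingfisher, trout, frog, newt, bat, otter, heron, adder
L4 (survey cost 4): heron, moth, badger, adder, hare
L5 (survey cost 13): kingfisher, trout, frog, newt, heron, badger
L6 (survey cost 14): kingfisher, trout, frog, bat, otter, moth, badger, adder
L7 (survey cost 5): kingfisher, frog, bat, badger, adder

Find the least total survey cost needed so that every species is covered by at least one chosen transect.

8

L1, L4 cover every species at survey cost 4 + 4 = 8.
Any cover uses at least 2 transects; among all covering selections none totals below 8.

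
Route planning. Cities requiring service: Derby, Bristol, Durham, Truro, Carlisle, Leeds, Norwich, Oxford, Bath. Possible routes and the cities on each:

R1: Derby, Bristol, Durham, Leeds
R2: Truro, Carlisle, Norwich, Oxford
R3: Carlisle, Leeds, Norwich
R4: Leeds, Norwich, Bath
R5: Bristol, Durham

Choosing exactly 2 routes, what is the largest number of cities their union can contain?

Choosing R1, R2 covers {Derby, Bristol, Durham, Truro, Carlisle, Leeds, Norwich, Oxford} — 8 cities.
No choice of 2 routes does better; here Bath is left uncovered.

8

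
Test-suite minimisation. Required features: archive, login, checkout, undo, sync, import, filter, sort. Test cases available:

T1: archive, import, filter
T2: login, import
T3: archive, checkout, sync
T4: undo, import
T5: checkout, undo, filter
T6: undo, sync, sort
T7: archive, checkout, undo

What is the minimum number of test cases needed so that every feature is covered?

T1, T2, T3, T6 together cover {archive, login, checkout, undo, sync, import, filter, sort} — every feature.
No 3 of the 7 test cases cover everything (all 35 triples fall short), so 4 is minimum.

4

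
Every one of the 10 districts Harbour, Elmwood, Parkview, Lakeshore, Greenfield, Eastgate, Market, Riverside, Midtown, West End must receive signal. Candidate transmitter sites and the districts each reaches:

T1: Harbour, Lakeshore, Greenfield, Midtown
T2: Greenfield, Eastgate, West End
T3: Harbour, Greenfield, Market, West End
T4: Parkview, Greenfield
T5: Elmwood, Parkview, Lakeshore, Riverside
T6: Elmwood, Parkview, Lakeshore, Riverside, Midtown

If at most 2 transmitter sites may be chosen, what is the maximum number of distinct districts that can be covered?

Choosing T3, T6 covers {Harbour, Elmwood, Parkview, Lakeshore, Greenfield, Market, Riverside, Midtown, West End} — 9 districts.
No choice of 2 transmitter sites does better; here Eastgate is left uncovered.

9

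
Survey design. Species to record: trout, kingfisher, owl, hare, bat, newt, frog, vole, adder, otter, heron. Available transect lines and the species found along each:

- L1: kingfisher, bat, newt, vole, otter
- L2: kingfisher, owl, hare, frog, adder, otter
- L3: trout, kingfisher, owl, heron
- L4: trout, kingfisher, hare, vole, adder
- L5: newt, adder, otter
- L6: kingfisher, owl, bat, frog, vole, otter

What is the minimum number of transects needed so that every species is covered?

L1, L2, L3 together cover {trout, kingfisher, owl, hare, bat, newt, frog, vole, adder, otter, heron} — every species.
No 2 of the 6 transects cover everything (all 15 pairs fall short), so 3 is minimum.

3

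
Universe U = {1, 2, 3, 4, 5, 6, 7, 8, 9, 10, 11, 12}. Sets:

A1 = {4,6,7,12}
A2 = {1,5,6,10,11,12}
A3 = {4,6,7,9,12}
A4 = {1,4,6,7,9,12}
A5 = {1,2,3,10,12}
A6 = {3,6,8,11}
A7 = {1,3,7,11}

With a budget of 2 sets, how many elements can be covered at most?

Choosing A2, A3 covers {1, 4, 5, 6, 7, 9, 10, 11, 12} — 9 elements.
No choice of 2 sets does better; here 2, 3, 8 are left uncovered.

9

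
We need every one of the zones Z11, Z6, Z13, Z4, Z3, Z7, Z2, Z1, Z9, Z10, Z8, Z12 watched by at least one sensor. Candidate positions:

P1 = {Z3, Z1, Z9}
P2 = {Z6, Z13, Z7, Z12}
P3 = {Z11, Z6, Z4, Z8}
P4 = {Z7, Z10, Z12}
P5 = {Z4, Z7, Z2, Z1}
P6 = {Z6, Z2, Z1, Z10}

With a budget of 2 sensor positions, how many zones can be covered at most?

Choosing P1, P2 covers {Z6, Z13, Z3, Z7, Z1, Z9, Z12} — 7 zones.
No choice of 2 sensor positions does better; here Z11, Z4, Z2, Z10, Z8 are left uncovered.

7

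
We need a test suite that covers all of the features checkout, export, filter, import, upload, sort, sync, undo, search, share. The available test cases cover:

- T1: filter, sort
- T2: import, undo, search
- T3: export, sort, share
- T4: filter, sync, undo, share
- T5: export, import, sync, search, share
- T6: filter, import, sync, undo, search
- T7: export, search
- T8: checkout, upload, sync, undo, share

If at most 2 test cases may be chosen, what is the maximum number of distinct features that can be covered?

Choosing T3, T6 covers {export, filter, import, sort, sync, undo, search, share} — 8 features.
No choice of 2 test cases does better; here checkout, upload are left uncovered.

8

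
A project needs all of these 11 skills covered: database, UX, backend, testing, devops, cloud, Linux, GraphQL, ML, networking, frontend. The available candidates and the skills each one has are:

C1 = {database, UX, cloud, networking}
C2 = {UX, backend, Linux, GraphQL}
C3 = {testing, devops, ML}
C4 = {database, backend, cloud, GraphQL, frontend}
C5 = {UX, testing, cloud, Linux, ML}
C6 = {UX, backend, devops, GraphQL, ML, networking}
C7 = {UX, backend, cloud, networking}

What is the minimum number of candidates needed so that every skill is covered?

3

C4, C5, C6 together cover {database, UX, backend, testing, devops, cloud, Linux, GraphQL, ML, networking, frontend} — every skill.
No 2 of the 7 candidates cover everything (all 21 pairs fall short), so 3 is minimum.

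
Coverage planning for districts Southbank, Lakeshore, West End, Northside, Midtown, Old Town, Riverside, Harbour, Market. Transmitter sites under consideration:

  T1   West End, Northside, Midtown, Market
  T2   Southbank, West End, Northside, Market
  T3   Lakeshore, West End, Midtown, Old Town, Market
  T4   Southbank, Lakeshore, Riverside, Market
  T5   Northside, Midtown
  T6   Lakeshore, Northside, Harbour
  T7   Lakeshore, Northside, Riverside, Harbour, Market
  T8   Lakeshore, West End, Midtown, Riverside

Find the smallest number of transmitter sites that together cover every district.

T2, T3, T7 together cover {Southbank, Lakeshore, West End, Northside, Midtown, Old Town, Riverside, Harbour, Market} — every district.
No 2 of the 8 transmitter sites cover everything (all 28 pairs fall short), so 3 is minimum.

3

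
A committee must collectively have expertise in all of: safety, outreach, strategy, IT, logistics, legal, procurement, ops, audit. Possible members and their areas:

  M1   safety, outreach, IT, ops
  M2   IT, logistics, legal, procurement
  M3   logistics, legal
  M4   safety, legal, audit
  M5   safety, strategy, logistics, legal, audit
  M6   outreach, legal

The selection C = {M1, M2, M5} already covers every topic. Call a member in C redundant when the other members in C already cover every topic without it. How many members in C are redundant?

0

Drop M1: outreach, ops uncovered — not redundant.
Drop M2: procurement uncovered — not redundant.
Drop M5: strategy, audit uncovered — not redundant.
None of the members in C is redundant.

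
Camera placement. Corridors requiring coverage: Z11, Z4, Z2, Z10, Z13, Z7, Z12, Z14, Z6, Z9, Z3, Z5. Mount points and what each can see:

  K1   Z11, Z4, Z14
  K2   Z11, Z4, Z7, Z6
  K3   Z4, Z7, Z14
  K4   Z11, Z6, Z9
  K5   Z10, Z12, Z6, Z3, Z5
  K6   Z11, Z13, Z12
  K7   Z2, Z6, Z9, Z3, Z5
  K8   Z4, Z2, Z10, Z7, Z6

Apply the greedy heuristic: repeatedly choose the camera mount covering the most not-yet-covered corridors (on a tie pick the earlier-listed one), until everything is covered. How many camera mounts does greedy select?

Pick 1: K5 covers 5 new corridors (Z10, Z12, Z6, Z3, Z5).
Pick 2: K1 covers 3 new corridors (Z11, Z4, Z14).
Pick 3: K7 covers 2 new corridors (Z2, Z9).
Pick 4: K2 covers 1 new corridors (Z7).
Pick 5: K6 covers 1 new corridors (Z13).
Greedy uses 5 camera mounts. (The true minimum is 4.)

5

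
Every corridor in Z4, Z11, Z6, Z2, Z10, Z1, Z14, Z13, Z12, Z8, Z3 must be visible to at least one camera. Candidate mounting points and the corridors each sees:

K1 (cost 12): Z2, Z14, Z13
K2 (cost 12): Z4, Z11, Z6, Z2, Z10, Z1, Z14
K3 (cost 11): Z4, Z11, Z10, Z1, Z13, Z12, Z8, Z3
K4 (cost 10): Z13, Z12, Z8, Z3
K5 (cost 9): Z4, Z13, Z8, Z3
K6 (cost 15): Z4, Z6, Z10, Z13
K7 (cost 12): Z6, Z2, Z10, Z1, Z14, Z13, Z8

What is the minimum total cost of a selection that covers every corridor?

K2, K4 cover every corridor at cost 12 + 10 = 22.
Any cover uses at least 2 camera mounts; among all covering selections none totals below 22.
Greedy by coverage-per-cost would pick K3, K2 for 23 — worse than the optimum 22.

22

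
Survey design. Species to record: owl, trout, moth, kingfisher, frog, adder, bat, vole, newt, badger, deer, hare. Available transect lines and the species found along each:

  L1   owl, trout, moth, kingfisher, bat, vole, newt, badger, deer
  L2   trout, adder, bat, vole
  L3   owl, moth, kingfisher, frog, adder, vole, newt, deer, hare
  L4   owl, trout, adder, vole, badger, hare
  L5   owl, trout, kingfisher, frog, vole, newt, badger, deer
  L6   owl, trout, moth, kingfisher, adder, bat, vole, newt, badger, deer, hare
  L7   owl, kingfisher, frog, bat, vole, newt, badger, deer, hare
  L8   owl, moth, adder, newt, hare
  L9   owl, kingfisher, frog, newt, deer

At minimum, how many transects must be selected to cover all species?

2

L1, L3 together cover {owl, trout, moth, kingfisher, frog, adder, bat, vole, newt, badger, deer, hare} — every species.
No single transect contains all 12 species, so 2 is optimal.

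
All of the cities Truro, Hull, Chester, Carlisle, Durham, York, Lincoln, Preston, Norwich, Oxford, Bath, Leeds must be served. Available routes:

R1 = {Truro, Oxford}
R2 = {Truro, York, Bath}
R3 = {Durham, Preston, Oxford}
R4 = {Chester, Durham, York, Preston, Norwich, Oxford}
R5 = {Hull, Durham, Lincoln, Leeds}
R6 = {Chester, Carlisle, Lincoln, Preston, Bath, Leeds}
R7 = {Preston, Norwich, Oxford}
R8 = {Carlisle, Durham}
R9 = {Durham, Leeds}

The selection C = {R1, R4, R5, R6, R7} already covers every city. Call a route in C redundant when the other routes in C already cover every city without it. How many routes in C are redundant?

Drop R1: Truro uncovered — not redundant.
Drop R4: York uncovered — not redundant.
Drop R5: Hull uncovered — not redundant.
Drop R6: Carlisle, Bath uncovered — not redundant.
Drop R7: the rest still cover every city — redundant.
1 redundant: R7.

1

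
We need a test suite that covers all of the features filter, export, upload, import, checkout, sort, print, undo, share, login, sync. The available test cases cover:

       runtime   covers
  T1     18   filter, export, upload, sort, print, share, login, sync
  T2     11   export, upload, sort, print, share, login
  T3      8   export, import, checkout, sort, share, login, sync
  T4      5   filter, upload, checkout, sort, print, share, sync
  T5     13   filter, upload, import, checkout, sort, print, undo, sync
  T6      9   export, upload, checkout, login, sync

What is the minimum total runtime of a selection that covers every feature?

T3, T5 cover every feature at runtime 8 + 13 = 21.
Any cover uses at least 2 test cases; among all covering selections none totals below 21.
Greedy by coverage-per-runtime would pick T4, T3, T5 for 26 — worse than the optimum 21.

21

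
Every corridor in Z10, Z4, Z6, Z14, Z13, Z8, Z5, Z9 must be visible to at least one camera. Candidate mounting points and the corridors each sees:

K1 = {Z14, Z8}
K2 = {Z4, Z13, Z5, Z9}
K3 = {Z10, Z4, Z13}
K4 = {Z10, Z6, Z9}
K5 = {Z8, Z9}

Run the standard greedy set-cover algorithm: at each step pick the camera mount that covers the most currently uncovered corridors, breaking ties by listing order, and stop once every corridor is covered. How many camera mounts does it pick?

Pick 1: K2 covers 4 new corridors (Z4, Z13, Z5, Z9).
Pick 2: K1 covers 2 new corridors (Z14, Z8).
Pick 3: K4 covers 2 new corridors (Z10, Z6).
Greedy uses 3 camera mounts.

3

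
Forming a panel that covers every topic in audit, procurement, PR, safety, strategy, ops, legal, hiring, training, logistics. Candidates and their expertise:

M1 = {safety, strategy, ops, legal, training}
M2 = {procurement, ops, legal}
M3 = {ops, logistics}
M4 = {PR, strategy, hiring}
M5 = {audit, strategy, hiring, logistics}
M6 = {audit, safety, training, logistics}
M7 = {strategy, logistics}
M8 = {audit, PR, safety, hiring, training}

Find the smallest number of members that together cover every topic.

M2, M4, M6 together cover {audit, procurement, PR, safety, strategy, ops, legal, hiring, training, logistics} — every topic.
No 2 of the 8 members cover everything (all 28 pairs fall short), so 3 is minimum.
Greedy (largest uncovered first) would take M1, M5, M2, M4 — 4 members — but 3 suffice.

3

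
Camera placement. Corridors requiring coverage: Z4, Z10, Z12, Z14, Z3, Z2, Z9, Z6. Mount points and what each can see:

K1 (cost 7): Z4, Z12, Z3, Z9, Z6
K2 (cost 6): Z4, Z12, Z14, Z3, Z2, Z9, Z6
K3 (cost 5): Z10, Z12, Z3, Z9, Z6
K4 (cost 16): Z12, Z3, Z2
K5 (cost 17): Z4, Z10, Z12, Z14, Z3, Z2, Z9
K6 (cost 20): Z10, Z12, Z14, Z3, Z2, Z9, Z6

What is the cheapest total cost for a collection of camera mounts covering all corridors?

K2, K3 cover every corridor at cost 6 + 5 = 11.
Any cover uses at least 2 camera mounts; among all covering selections none totals below 11.

11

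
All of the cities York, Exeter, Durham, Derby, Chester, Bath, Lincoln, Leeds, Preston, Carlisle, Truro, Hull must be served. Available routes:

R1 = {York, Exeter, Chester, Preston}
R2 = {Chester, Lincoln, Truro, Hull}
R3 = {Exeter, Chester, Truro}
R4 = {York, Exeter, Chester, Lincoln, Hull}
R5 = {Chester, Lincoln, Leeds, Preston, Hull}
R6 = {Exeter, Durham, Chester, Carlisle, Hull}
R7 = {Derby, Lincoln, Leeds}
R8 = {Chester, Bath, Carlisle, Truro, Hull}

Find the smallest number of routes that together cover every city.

4

R1, R6, R7, R8 together cover {York, Exeter, Durham, Derby, Chester, Bath, Lincoln, Leeds, Preston, Carlisle, Truro, Hull} — every city.
No 3 of the 8 routes cover everything (all 56 triples fall short), so 4 is minimum.
Greedy (largest uncovered first) would take R4, R8, R5, R6, R7 — 5 routes — but 4 suffice.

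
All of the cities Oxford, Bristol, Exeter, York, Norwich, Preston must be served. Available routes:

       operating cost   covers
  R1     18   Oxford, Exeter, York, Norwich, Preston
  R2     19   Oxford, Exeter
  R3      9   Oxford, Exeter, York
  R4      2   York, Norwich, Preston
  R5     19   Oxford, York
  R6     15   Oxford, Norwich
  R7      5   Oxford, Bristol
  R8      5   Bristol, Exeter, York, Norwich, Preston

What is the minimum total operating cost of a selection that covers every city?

10

R7, R8 cover every city at operating cost 5 + 5 = 10.
Any cover uses at least 2 routes; among all covering selections none totals below 10.
Greedy by coverage-per-operating cost would pick R4, R7, R8 for 12 — worse than the optimum 10.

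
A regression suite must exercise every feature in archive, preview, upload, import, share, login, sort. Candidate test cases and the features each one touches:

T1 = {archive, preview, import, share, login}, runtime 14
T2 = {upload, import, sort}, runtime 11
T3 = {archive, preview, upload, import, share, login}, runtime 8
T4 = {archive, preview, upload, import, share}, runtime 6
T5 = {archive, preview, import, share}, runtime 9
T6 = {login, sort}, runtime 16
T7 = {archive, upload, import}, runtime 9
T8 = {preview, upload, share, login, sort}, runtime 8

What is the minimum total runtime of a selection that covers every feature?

14

T4, T8 cover every feature at runtime 6 + 8 = 14.
Any cover uses at least 2 test cases; among all covering selections none totals below 14.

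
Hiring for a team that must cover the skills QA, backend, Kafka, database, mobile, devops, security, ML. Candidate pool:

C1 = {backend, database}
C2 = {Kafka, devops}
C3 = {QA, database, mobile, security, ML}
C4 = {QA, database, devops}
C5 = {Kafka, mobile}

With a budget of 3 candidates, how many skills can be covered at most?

Choosing C1, C2, C3 covers {QA, backend, Kafka, database, mobile, devops, security, ML} — 8 skills.
That is all 8 skills.

8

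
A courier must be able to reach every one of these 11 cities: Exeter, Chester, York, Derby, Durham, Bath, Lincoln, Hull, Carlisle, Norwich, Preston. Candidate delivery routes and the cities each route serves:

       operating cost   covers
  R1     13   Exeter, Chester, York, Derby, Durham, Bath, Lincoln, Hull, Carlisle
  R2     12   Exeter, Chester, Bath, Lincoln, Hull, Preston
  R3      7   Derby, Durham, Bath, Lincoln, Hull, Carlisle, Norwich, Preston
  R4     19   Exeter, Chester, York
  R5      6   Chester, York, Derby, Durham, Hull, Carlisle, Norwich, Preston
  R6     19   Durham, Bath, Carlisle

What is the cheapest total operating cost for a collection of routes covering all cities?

R2, R5 cover every city at operating cost 12 + 6 = 18.
Any cover uses at least 2 routes; among all covering selections none totals below 18.
Greedy by coverage-per-operating cost would pick R5, R3, R2 for 25 — worse than the optimum 18.

18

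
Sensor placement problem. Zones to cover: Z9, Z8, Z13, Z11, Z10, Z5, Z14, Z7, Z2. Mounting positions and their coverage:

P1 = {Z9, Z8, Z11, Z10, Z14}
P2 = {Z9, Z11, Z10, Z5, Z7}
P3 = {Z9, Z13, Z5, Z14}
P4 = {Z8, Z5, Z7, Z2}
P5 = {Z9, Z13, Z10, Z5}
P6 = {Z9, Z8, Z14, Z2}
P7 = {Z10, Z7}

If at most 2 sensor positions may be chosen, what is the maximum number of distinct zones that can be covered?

Choosing P1, P4 covers {Z9, Z8, Z11, Z10, Z5, Z14, Z7, Z2} — 8 zones.
No choice of 2 sensor positions does better; here Z13 is left uncovered.

8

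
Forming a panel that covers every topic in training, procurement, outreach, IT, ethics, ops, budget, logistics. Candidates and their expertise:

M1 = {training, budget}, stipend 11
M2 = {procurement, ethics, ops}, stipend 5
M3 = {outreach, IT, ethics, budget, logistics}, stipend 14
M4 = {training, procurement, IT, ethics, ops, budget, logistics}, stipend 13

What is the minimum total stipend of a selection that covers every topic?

M3, M4 cover every topic at stipend 14 + 13 = 27.
Any cover uses at least 2 members; among all covering selections none totals below 27.
Greedy by coverage-per-stipend would pick M2, M4, M3 for 32 — worse than the optimum 27.

27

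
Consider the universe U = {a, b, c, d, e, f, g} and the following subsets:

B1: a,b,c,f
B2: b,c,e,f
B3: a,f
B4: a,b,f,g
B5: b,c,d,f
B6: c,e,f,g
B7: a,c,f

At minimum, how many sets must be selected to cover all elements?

3

B1, B5, B6 together cover {a, b, c, d, e, f, g} — every element.
No 2 of the 7 sets cover everything (all 21 pairs fall short), so 3 is minimum.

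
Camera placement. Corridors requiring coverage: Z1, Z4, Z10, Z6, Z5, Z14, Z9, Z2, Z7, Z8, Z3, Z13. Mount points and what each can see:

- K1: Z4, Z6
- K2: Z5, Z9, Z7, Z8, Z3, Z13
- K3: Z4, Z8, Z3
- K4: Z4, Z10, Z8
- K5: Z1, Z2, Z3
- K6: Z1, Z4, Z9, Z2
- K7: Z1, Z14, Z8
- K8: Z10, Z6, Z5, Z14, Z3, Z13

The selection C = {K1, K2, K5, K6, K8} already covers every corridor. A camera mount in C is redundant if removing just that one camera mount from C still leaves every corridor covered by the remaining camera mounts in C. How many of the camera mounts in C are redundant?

3

Drop K1: the rest still cover every corridor — redundant.
Drop K2: Z7, Z8 uncovered — not redundant.
Drop K5: the rest still cover every corridor — redundant.
Drop K6: the rest still cover every corridor — redundant.
Drop K8: Z10, Z14 uncovered — not redundant.
3 redundant: K1, K5, K6.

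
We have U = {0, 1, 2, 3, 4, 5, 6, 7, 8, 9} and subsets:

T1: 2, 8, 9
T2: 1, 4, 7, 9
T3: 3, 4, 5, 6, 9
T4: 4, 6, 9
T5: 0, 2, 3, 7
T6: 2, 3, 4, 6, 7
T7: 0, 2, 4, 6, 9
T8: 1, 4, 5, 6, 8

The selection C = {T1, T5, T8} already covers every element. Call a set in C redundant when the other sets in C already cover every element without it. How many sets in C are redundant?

0

Drop T1: 9 uncovered — not redundant.
Drop T5: 0, 3, 7 uncovered — not redundant.
Drop T8: 1, 4, 5, 6 uncovered — not redundant.
None of the sets in C is redundant.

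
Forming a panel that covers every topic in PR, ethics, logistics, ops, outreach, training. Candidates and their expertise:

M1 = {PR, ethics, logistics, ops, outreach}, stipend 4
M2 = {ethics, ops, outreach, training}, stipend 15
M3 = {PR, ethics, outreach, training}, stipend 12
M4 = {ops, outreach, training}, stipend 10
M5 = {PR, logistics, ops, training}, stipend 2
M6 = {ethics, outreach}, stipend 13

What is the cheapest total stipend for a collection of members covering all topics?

6

M1, M5 cover every topic at stipend 4 + 2 = 6.
Any cover uses at least 2 members; among all covering selections none totals below 6.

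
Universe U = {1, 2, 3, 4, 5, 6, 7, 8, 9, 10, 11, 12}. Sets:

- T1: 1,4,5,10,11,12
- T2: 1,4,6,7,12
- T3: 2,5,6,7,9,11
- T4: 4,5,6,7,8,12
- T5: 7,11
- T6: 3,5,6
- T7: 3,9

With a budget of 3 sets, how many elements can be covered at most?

Choosing T1, T3, T4 covers {1, 2, 4, 5, 6, 7, 8, 9, 10, 11, 12} — 11 elements.
No choice of 3 sets does better; here 3 is left uncovered.

11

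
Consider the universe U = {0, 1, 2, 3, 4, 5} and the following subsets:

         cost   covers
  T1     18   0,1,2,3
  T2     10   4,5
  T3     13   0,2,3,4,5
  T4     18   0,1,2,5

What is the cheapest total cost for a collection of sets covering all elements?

28

T1, T2 cover every element at cost 18 + 10 = 28.
Any cover uses at least 2 sets; among all covering selections none totals below 28.
Greedy by coverage-per-cost would pick T3, T1 for 31 — worse than the optimum 28.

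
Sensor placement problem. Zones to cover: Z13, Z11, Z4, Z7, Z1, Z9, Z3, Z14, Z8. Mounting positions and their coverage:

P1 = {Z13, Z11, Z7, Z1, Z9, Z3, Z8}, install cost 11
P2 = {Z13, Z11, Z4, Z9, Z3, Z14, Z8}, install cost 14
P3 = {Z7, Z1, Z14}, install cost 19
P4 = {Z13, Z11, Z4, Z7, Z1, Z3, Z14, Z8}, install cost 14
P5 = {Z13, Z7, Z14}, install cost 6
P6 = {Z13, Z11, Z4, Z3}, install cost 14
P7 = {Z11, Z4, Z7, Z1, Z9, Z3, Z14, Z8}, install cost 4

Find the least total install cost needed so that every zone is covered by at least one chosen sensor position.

10

P5, P7 cover every zone at install cost 6 + 4 = 10.
Any cover uses at least 2 sensor positions; among all covering selections none totals below 10.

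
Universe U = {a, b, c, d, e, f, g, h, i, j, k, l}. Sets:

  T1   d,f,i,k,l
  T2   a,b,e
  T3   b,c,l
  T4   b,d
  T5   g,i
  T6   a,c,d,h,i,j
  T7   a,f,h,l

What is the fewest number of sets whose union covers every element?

4

T1, T2, T5, T6 together cover {a, b, c, d, e, f, g, h, i, j, k, l} — every element.
No 3 of the 7 sets cover everything (all 35 triples fall short), so 4 is minimum.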